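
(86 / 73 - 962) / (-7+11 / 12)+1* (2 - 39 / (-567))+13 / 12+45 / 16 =163.91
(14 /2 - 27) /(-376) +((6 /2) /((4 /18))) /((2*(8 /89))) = 113021 /1504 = 75.15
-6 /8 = -3 /4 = -0.75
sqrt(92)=2 * sqrt(23)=9.59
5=5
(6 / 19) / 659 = 0.00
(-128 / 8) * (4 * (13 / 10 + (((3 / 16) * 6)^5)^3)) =-1258154079050653 / 2748779069440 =-457.71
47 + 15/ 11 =532/ 11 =48.36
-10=-10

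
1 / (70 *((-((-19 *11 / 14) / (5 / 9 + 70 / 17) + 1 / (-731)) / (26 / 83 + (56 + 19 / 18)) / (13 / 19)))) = 557284429 / 3176134938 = 0.18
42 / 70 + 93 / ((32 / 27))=12651 / 160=79.07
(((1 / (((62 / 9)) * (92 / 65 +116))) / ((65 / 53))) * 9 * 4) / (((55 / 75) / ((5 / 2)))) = 675 / 5456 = 0.12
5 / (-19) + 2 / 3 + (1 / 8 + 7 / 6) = 773 / 456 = 1.70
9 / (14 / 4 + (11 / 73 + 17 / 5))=6570 / 5147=1.28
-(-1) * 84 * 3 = 252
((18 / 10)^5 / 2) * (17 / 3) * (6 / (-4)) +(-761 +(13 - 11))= -10491333 / 12500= -839.31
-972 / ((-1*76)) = 243 / 19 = 12.79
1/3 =0.33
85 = 85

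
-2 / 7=-0.29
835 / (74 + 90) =835 / 164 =5.09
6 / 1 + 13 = 19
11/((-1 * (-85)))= 11/85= 0.13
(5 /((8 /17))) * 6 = 255 /4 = 63.75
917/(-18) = -917/18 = -50.94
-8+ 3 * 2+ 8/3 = 2/3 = 0.67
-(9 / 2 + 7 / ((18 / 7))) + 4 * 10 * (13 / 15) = 247 / 9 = 27.44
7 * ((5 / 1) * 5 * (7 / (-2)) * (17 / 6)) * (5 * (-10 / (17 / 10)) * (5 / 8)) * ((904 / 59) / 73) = 86515625 / 12921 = 6695.74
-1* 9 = -9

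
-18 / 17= -1.06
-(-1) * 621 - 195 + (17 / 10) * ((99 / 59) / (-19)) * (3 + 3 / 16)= 76321527 / 179360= 425.52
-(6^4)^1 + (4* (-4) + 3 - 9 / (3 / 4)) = -1321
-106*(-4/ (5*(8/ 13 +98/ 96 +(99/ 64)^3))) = 4334813184/ 272848625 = 15.89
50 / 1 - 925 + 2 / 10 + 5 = -4349 / 5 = -869.80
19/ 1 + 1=20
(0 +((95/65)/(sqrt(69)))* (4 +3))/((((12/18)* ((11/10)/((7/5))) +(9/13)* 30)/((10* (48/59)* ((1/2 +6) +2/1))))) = 3798480* sqrt(69)/7888241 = 4.00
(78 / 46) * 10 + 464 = 11062 / 23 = 480.96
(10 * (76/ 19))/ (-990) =-0.04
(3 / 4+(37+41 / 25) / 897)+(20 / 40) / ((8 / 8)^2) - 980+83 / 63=-80048197 / 81900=-977.39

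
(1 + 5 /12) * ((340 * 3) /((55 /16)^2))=73984 /605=122.29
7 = 7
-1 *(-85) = 85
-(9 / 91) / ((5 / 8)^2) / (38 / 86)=-24768 / 43225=-0.57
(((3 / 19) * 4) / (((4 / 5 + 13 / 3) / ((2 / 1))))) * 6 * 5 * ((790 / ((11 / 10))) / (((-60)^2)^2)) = 79 / 193116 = 0.00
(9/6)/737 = 3/1474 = 0.00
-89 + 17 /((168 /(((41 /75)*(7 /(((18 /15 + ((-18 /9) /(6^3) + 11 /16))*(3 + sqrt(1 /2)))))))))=-1803889 /20285 - 246*sqrt(2) /20285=-88.94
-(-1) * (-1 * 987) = -987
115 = 115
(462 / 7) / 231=2 / 7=0.29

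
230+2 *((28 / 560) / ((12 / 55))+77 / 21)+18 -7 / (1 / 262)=-37877 / 24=-1578.21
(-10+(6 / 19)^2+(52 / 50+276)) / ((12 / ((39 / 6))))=3917771 / 27075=144.70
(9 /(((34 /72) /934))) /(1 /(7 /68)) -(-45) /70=7416693 /4046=1833.09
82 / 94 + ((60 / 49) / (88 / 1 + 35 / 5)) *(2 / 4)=38453 / 43757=0.88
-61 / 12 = -5.08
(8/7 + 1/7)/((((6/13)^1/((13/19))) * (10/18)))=4563/1330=3.43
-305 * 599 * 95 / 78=-17356025 / 78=-222513.14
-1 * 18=-18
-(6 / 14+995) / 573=-6968 / 4011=-1.74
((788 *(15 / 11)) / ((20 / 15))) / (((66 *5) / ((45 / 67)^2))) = 1196775 / 1086338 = 1.10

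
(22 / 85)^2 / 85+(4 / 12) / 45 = 135893 / 16581375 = 0.01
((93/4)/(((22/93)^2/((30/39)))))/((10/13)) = 804357/1936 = 415.47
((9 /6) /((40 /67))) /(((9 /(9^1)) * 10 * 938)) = 3 /11200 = 0.00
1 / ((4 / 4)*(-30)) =-1 / 30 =-0.03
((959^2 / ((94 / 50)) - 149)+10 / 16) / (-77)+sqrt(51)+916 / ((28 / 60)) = -4381.22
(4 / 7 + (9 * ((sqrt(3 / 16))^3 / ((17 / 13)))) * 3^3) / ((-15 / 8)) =-3159 * sqrt(3) / 680 - 32 / 105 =-8.35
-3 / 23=-0.13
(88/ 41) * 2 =176/ 41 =4.29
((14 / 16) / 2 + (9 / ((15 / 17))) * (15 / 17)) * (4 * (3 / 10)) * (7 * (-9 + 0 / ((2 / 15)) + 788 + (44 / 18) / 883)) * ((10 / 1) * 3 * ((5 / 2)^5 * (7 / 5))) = 28628280165625 / 113024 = 253293815.17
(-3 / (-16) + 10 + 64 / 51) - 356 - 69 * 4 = -506375 / 816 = -620.56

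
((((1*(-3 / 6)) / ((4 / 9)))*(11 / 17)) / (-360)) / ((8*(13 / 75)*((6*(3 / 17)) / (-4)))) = -55 / 9984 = -0.01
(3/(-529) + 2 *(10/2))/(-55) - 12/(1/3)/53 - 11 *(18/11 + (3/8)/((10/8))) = -68345953/3084070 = -22.16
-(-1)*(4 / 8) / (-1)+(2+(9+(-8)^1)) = 5 / 2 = 2.50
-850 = -850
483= 483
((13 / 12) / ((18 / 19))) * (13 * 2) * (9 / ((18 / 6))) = 3211 / 36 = 89.19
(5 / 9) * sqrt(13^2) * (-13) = -845 / 9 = -93.89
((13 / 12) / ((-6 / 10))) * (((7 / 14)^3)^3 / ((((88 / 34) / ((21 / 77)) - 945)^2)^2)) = -48859785 / 10612165867246611335168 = -0.00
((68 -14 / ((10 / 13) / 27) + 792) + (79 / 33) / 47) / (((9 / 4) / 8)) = 91484416 / 69795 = 1310.76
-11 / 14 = -0.79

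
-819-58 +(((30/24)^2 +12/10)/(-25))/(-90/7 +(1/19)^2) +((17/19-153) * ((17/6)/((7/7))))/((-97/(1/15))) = -876.70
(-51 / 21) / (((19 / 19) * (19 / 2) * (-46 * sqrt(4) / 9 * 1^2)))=153 / 6118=0.03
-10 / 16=-5 / 8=-0.62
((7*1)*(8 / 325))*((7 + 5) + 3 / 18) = 2044 / 975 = 2.10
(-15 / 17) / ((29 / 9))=-135 / 493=-0.27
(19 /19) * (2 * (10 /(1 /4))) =80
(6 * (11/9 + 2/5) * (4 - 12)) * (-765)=59568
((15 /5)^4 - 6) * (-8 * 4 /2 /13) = -1200 /13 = -92.31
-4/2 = -2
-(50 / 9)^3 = -125000 / 729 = -171.47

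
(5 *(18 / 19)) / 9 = 10 / 19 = 0.53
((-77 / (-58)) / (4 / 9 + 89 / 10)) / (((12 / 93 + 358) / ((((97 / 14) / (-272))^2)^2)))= 1358481816945 / 8133639797358601437184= 0.00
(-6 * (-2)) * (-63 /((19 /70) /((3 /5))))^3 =-222305785632 /6859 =-32410815.81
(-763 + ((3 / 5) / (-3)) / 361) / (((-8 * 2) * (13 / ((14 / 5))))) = 10.27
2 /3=0.67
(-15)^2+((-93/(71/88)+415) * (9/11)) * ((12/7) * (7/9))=431097/781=551.98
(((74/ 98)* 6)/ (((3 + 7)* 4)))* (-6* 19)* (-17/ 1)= 107559/ 490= 219.51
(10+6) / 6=8 / 3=2.67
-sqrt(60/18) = -sqrt(30)/3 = -1.83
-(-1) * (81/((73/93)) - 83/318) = 2389435/23214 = 102.93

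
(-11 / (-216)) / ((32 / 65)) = 715 / 6912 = 0.10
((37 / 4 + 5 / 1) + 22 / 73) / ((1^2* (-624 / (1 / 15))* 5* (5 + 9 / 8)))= -607 / 11957400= -0.00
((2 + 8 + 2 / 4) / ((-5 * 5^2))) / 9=-7 / 750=-0.01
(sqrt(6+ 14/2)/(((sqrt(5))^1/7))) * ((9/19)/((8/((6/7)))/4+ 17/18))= 1134 * sqrt(65)/5605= 1.63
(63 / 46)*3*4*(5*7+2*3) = 15498 / 23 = 673.83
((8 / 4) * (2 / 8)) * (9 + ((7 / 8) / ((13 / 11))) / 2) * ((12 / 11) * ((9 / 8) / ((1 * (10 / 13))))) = 7.47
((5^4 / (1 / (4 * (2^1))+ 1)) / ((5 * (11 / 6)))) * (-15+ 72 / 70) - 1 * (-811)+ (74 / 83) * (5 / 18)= -2042246 / 57519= -35.51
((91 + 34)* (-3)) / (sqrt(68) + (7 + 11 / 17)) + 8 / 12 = 1245877 / 4128 - 108375* sqrt(17) / 1376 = -22.93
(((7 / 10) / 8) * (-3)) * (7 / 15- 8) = 791 / 400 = 1.98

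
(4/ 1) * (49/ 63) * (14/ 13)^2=5488/ 1521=3.61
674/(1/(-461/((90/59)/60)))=-36664252/3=-12221417.33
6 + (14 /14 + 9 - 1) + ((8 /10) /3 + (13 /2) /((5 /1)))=497 /30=16.57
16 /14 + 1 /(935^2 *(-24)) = 167851193 /146869800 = 1.14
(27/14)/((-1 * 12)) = -9/56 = -0.16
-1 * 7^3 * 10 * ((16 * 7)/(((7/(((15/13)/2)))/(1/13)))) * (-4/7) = 235200/169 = 1391.72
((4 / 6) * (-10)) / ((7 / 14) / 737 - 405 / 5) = 29480 / 358179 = 0.08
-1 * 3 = -3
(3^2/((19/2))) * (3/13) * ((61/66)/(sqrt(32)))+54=549 * sqrt(2)/21736+54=54.04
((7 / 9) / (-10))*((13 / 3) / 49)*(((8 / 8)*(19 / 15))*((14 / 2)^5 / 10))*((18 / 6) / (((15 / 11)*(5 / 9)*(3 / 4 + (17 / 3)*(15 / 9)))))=-6523517 / 1146875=-5.69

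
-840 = -840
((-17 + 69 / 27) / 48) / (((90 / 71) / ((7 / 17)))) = -6461 / 66096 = -0.10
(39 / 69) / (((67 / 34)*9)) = 0.03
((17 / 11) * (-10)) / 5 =-34 / 11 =-3.09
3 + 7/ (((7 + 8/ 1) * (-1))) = 38/ 15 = 2.53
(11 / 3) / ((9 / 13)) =143 / 27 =5.30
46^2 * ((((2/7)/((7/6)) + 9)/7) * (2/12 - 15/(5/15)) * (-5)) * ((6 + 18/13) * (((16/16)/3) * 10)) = 68759843200/4459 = 15420462.70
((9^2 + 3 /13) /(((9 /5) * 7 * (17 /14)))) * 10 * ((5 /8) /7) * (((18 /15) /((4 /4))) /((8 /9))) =9900 /1547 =6.40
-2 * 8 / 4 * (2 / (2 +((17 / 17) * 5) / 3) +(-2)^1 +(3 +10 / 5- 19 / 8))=-103 / 22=-4.68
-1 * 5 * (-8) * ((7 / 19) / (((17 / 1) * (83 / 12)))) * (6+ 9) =50400 / 26809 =1.88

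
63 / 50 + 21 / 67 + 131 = 444121 / 3350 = 132.57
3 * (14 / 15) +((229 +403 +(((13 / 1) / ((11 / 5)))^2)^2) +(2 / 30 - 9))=405209083 / 219615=1845.09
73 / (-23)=-73 / 23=-3.17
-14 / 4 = -7 / 2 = -3.50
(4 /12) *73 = 73 /3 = 24.33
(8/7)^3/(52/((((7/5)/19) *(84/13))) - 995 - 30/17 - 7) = -26112/15648311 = -0.00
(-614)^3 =-231475544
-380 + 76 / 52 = -4921 / 13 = -378.54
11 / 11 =1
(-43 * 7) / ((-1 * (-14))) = -21.50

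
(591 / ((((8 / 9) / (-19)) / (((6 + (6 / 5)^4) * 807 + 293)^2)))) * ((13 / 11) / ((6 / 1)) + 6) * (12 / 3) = -249479688412082474847 / 17187500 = -14515181871248.43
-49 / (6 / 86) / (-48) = 2107 / 144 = 14.63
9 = 9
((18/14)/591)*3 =9/1379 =0.01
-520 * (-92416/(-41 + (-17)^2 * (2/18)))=-5406336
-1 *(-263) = 263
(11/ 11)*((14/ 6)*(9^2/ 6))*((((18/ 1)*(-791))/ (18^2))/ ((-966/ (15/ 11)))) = 3955/ 2024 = 1.95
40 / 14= 20 / 7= 2.86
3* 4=12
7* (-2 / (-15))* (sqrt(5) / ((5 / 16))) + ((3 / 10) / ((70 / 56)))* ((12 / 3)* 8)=224* sqrt(5) / 75 + 192 / 25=14.36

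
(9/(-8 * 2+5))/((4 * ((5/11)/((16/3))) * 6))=-0.40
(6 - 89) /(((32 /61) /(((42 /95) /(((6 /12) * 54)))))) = -35441 /13680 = -2.59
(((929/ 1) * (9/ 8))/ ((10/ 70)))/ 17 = 58527/ 136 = 430.35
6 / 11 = 0.55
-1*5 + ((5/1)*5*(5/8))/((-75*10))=-241/48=-5.02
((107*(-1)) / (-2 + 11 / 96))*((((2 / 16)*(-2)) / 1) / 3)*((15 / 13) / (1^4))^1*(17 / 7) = -218280 / 16471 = -13.25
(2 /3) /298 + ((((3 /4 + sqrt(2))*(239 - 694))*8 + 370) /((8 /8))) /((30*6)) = -182*sqrt(2) /9 - 17579 /1341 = -41.71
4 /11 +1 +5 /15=56 /33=1.70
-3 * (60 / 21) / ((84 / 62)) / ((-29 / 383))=118730 / 1421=83.55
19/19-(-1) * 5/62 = 67/62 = 1.08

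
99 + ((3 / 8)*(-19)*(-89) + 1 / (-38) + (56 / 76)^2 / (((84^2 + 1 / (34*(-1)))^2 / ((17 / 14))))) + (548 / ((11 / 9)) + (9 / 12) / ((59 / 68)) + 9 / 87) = 3699020564421273391481 / 3128320505191766632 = 1182.43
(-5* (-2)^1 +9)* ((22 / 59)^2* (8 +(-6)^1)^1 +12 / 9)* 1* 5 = 1598660 / 10443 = 153.08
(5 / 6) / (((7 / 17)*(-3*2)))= -85 / 252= -0.34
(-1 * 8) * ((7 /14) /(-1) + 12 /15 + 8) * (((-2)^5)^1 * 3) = 6374.40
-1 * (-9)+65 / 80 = 157 / 16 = 9.81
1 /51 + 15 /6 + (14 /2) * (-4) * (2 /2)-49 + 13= -6271 /102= -61.48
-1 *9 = -9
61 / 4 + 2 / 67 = 4095 / 268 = 15.28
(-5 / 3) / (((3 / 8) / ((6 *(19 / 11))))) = -1520 / 33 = -46.06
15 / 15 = 1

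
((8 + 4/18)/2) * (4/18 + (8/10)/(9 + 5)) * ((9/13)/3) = 3256/12285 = 0.27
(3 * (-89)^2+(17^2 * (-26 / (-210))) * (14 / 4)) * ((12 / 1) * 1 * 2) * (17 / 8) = 12182999 / 10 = 1218299.90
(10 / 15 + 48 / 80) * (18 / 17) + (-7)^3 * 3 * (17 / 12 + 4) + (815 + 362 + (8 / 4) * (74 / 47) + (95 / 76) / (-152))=-10668643551 / 2428960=-4392.27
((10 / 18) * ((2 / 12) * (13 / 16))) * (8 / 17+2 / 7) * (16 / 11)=325 / 3927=0.08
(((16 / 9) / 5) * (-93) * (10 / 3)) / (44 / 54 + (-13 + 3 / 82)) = 244032 / 26897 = 9.07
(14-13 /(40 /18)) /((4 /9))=1467 /80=18.34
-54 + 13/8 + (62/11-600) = -646.74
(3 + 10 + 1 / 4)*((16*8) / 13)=1696 / 13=130.46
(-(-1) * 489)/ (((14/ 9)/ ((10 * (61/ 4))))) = 1342305/ 28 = 47939.46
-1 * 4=-4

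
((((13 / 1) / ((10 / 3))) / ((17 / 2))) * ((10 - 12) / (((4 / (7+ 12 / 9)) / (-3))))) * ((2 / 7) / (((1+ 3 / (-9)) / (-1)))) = -585 / 238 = -2.46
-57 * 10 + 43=-527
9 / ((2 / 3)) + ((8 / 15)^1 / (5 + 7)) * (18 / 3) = 413 / 30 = 13.77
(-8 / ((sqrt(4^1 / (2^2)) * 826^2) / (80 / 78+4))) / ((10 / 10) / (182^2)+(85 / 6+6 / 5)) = -0.00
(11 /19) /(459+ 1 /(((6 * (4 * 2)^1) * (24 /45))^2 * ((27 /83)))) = 4866048 /3857930753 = 0.00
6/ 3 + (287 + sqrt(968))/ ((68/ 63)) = 693 * sqrt(2)/ 34 + 18217/ 68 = 296.72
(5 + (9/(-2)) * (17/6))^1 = -31/4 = -7.75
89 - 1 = 88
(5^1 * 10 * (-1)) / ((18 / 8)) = -22.22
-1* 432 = -432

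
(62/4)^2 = 961/4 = 240.25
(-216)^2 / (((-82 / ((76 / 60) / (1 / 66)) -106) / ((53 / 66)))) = -2610144 / 7453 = -350.21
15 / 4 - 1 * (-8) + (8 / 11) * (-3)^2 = 18.30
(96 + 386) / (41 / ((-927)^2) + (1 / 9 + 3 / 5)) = 2070982890 / 3055597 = 677.77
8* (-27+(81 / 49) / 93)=-327888 / 1519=-215.86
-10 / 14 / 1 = -5 / 7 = -0.71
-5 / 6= -0.83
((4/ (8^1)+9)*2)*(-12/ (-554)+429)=2257941/ 277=8151.41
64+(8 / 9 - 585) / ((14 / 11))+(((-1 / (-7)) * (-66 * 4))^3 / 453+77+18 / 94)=-19111670275 / 43816878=-436.17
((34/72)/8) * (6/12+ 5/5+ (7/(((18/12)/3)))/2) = 0.50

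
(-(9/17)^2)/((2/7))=-567/578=-0.98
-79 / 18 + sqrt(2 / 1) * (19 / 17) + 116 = 19 * sqrt(2) / 17 + 2009 / 18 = 113.19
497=497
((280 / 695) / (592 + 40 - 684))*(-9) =126 / 1807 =0.07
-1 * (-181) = 181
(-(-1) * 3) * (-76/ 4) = -57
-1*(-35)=35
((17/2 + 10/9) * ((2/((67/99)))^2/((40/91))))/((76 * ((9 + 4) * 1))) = 0.19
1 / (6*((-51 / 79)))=-79 / 306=-0.26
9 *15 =135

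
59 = 59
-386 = -386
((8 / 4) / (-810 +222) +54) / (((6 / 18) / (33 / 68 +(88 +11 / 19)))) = 1826752125 / 126616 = 14427.50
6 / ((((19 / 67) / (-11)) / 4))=-17688 / 19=-930.95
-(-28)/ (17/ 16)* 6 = 2688/ 17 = 158.12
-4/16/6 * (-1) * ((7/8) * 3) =0.11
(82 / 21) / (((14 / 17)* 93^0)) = 697 / 147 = 4.74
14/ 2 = 7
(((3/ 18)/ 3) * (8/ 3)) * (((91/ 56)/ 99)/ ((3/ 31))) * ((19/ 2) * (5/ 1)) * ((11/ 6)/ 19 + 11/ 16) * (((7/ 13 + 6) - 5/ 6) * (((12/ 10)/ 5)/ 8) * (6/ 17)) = 179335/ 3172608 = 0.06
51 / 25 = 2.04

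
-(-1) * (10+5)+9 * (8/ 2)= 51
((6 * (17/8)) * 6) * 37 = 5661/2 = 2830.50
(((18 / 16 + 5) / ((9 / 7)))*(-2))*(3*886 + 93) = -314531 / 12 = -26210.92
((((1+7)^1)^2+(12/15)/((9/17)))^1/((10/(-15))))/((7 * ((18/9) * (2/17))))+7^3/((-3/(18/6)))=-84559/210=-402.66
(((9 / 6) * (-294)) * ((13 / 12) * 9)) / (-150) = 5733 / 200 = 28.66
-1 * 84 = -84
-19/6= -3.17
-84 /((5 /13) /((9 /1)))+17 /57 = -560111 /285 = -1965.30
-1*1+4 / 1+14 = 17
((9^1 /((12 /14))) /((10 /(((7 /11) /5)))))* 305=8967 /220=40.76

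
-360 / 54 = -20 / 3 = -6.67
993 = 993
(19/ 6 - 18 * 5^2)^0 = 1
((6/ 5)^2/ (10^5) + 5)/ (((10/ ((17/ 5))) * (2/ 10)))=53125153/ 6250000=8.50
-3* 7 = -21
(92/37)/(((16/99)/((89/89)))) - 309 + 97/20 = -106843/370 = -288.76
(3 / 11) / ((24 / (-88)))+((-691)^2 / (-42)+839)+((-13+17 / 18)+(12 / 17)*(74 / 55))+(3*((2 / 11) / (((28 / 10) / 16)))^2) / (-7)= -334711535639 / 31749795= -10542.16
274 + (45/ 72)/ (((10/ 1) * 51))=223585/ 816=274.00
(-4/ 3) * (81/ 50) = -2.16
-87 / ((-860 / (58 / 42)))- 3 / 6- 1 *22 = -134609 / 6020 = -22.36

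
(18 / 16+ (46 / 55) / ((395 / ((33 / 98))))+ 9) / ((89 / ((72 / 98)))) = 70553943 / 844071550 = 0.08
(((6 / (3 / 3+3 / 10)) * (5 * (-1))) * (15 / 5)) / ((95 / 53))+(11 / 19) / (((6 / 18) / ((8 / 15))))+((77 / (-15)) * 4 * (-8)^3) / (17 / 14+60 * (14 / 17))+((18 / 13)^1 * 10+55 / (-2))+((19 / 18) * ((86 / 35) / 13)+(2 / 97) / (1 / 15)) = 156.82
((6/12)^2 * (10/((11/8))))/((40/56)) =28/11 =2.55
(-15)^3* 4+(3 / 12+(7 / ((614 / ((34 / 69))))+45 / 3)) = -1142589361 / 84732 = -13484.74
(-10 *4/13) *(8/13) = -320/169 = -1.89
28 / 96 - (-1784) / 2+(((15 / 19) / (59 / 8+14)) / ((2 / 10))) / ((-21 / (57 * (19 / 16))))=49935 / 56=891.70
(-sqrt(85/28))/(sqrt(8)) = -sqrt(1190)/56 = -0.62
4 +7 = 11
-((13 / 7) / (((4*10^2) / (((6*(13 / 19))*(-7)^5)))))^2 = -1481836332249 / 14440000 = -102620.24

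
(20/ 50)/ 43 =2/ 215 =0.01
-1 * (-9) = 9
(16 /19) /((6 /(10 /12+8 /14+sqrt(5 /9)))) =8 * sqrt(5) /171+236 /1197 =0.30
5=5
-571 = -571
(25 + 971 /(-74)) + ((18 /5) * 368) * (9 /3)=3986.28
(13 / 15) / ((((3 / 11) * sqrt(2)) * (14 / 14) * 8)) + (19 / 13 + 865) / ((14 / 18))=143 * sqrt(2) / 720 + 101376 / 91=1114.30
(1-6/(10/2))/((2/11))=-11/10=-1.10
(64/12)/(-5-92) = -0.05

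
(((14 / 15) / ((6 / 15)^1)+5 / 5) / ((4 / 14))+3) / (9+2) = 4 / 3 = 1.33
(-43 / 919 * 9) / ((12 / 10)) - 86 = -158713 / 1838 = -86.35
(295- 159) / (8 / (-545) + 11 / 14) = 176.39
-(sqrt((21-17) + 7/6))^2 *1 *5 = -155/6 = -25.83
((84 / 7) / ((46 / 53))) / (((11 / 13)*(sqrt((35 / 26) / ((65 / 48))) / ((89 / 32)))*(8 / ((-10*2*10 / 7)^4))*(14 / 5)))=6227914062500*sqrt(42) / 29765197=1355996.27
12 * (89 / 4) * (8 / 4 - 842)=-224280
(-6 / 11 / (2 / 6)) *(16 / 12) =-24 / 11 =-2.18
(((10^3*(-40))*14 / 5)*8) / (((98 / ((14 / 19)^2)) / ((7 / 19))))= -12544000 / 6859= -1828.84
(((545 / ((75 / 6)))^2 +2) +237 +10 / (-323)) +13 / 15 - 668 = 35678476 / 24225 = 1472.80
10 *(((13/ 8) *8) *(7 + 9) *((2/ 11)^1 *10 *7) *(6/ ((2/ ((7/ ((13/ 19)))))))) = 8937600/ 11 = 812509.09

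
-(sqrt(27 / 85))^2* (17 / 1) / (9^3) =-1 / 135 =-0.01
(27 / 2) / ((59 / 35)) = 945 / 118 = 8.01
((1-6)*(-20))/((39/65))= 500/3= 166.67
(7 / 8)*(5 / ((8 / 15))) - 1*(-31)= 2509 / 64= 39.20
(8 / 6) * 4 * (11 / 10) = 88 / 15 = 5.87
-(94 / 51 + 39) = -2083 / 51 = -40.84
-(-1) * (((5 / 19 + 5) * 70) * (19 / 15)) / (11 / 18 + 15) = 8400 / 281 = 29.89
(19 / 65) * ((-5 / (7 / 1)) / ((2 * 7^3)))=-19 / 62426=-0.00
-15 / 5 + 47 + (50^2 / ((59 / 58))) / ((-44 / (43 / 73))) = 525838 / 47377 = 11.10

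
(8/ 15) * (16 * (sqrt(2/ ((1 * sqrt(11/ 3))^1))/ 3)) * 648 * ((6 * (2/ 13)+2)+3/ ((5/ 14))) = 6782976 * 11^(3/ 4) * sqrt(2) * 3^(1/ 4)/ 3575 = 21329.67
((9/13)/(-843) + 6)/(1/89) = 1950435/3653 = 533.93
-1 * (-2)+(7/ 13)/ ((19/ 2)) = 508/ 247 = 2.06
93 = 93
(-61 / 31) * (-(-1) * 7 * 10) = -4270 / 31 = -137.74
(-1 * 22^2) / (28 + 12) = -121 / 10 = -12.10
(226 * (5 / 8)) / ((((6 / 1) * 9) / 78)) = 7345 / 36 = 204.03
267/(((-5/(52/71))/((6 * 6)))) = -499824/355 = -1407.95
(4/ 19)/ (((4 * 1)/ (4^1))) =4/ 19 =0.21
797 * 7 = 5579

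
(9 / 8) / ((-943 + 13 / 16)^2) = 32 / 25250625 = 0.00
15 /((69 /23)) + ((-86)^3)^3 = -257327417311663611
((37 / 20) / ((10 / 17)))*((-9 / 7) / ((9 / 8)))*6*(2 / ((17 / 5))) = -444 / 35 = -12.69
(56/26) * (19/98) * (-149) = -5662/91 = -62.22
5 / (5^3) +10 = 251 / 25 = 10.04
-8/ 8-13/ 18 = -31/ 18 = -1.72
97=97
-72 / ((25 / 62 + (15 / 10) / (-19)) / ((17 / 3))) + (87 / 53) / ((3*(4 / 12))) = -12719919 / 10123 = -1256.54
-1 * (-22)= 22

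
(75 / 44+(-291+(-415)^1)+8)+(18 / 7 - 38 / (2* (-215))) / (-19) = -876241147 / 1258180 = -696.44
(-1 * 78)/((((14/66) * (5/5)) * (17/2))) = -5148/119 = -43.26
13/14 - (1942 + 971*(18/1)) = -271867/14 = -19419.07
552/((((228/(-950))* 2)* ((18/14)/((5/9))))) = -40250/81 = -496.91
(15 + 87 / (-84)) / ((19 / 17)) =6647 / 532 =12.49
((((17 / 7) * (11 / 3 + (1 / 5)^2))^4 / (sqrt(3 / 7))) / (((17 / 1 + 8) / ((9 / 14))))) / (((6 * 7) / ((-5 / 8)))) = -3.84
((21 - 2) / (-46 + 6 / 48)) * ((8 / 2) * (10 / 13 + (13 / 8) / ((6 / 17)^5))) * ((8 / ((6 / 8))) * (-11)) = 201123135268 / 3478059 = 57826.26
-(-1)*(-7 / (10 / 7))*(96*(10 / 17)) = -4704 / 17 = -276.71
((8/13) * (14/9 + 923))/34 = 33284/1989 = 16.73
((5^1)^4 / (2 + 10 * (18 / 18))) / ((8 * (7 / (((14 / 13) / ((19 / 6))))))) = 625 / 1976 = 0.32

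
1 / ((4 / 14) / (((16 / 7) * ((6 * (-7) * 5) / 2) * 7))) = -5880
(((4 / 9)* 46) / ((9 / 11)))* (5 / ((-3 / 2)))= -20240 / 243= -83.29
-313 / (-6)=52.17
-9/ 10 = -0.90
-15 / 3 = -5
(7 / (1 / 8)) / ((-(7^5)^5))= -8 / 191581231380566414401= -0.00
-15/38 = -0.39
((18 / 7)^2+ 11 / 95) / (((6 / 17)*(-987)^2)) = 532423 / 27208540170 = 0.00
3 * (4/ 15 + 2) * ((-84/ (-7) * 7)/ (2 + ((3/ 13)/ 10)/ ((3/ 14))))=37128/ 137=271.01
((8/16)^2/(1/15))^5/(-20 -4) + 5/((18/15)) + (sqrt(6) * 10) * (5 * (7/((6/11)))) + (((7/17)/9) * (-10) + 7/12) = -33348029/1253376 + 1925 * sqrt(6)/3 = 1545.15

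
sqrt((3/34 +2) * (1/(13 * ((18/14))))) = sqrt(219674)/1326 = 0.35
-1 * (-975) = 975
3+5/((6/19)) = 113/6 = 18.83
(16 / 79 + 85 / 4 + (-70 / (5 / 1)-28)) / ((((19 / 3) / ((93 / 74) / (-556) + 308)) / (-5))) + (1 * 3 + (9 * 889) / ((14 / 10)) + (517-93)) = 144813904163 / 13001504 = 11138.24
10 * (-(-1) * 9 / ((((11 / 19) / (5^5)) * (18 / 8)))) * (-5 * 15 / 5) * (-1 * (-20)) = -712500000 / 11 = -64772727.27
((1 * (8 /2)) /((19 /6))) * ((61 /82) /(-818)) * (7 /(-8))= 1281 /1274444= 0.00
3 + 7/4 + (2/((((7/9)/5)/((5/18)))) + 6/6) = 261/28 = 9.32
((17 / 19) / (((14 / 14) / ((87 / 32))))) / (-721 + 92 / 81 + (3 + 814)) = 119799 / 4783744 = 0.03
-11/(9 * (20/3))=-11/60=-0.18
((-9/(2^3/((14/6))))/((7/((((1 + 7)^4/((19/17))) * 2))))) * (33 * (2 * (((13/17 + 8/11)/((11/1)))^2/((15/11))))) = -2447.38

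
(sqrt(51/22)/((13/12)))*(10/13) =60*sqrt(1122)/1859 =1.08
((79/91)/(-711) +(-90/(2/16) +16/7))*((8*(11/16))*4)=-12931798/819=-15789.74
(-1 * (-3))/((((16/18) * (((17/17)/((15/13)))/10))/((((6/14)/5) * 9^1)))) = 10935/364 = 30.04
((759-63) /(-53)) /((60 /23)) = -1334 /265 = -5.03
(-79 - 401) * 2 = -960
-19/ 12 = -1.58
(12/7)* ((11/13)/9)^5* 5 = 3221020/51157120833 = 0.00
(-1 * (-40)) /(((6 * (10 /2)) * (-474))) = -2 /711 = -0.00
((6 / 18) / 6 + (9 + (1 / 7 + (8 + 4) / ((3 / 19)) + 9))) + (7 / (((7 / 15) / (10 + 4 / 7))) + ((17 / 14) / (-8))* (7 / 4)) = 1018097 / 4032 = 252.50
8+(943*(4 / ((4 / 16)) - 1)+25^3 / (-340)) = 959279 / 68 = 14107.04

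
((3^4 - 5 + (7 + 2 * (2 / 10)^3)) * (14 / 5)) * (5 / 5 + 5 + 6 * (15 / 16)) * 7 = 47287989 / 2500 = 18915.20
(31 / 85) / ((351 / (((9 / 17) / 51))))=31 / 2874105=0.00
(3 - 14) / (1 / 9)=-99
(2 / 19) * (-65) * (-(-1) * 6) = -780 / 19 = -41.05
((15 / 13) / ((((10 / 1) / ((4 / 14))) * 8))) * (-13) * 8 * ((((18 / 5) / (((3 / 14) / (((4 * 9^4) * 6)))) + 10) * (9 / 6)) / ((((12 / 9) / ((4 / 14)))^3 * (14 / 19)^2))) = -580157200899 / 18823840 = -30820.34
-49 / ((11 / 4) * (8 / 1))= -49 / 22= -2.23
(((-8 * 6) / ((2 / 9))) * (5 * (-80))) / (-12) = -7200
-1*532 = -532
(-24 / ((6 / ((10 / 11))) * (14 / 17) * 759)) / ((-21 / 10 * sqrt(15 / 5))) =3400 * sqrt(3) / 3681909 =0.00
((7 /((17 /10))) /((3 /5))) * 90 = 10500 /17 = 617.65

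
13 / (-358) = -13 / 358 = -0.04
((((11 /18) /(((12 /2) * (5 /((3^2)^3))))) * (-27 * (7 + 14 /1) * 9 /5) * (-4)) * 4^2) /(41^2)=24249456 /42025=577.02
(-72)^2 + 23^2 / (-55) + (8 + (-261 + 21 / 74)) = 20031179 / 4070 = 4921.67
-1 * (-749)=749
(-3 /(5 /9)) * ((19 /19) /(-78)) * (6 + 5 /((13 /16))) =711 /845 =0.84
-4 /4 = -1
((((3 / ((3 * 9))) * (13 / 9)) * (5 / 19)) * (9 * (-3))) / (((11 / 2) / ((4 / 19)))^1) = -0.04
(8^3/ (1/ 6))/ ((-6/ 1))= -512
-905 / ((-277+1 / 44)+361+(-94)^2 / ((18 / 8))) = -358380 / 1588409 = -0.23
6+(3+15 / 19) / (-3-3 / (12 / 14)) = 1338 / 247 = 5.42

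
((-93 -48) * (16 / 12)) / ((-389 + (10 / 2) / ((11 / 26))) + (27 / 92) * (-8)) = 1012 / 2043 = 0.50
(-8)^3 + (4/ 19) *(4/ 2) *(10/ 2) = -9688/ 19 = -509.89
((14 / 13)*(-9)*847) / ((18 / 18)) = -106722 / 13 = -8209.38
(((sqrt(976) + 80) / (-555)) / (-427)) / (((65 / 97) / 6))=776 * sqrt(61) / 5134675 + 3104 / 1026935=0.00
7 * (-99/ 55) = -63/ 5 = -12.60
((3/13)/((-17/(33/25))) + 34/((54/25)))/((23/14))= 32836328/3431025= 9.57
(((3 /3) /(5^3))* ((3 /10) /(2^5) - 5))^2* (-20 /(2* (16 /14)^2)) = -124970041 /10240000000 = -0.01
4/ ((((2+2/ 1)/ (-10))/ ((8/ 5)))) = -16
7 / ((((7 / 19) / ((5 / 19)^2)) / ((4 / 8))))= 25 / 38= 0.66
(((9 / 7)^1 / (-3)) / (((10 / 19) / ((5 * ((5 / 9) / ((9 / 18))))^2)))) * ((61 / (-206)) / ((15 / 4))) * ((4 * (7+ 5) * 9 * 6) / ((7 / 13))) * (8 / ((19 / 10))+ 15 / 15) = 251222400 / 5047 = 49776.58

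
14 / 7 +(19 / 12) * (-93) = -581 / 4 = -145.25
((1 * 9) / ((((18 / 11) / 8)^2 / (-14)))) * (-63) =189728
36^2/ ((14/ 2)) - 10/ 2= 1261/ 7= 180.14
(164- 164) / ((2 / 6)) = 0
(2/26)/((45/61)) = 61/585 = 0.10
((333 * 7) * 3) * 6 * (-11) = -461538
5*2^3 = 40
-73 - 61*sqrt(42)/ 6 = -138.89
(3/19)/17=3/323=0.01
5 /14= 0.36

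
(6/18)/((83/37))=37/249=0.15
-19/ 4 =-4.75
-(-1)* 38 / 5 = 38 / 5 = 7.60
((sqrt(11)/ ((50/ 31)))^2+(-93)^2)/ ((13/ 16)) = 86532284/ 8125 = 10650.13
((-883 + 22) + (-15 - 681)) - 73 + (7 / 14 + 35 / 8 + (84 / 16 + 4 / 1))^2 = -91551 / 64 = -1430.48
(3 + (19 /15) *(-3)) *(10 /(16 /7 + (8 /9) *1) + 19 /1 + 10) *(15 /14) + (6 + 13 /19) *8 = 34469 /1330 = 25.92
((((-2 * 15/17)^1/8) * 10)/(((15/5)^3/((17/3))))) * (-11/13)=0.39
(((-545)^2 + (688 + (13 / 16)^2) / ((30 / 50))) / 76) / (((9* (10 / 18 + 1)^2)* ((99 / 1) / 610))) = 69843988925 / 62920704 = 1110.03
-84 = -84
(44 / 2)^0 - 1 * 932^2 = -868623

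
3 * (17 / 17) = 3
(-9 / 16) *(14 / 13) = -63 / 104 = -0.61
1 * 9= 9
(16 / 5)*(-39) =-624 / 5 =-124.80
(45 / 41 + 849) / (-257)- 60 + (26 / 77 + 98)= 28421466 / 811349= 35.03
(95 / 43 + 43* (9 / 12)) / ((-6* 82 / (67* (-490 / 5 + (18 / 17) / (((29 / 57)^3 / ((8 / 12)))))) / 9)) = 22879290884433 / 5847701752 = 3912.53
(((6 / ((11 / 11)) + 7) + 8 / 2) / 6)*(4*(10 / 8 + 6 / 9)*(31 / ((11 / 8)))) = 48484 / 99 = 489.74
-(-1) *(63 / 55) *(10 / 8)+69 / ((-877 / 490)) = -1432389 / 38588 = -37.12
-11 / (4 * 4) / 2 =-11 / 32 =-0.34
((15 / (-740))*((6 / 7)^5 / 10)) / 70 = -1458 / 108825325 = -0.00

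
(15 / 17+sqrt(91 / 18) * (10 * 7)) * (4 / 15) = 4 / 17+28 * sqrt(182) / 9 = 42.21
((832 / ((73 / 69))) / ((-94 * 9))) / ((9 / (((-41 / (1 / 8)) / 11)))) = 3138304 / 1019007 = 3.08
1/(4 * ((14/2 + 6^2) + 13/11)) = 11/1944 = 0.01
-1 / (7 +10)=-1 / 17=-0.06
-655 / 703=-0.93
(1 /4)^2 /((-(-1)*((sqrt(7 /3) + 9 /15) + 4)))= 345 /22592-25*sqrt(21) /22592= 0.01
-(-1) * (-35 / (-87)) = 35 / 87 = 0.40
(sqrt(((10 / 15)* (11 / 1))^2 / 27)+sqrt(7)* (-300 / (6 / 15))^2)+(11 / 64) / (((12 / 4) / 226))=1488249.47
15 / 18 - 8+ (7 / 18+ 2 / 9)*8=-41 / 18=-2.28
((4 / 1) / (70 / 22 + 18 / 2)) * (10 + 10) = 440 / 67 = 6.57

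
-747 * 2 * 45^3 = -136140750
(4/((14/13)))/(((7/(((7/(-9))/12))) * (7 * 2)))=-0.00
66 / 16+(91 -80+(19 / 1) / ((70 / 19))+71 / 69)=411731 / 19320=21.31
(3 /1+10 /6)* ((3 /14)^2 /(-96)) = -1 /448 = -0.00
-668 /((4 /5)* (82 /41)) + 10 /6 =-2495 /6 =-415.83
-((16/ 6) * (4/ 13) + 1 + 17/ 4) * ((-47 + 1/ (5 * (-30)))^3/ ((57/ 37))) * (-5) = -12282982896177389/ 6002100000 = -2046447.56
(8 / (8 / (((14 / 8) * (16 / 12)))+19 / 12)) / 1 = 672 / 421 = 1.60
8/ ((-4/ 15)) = -30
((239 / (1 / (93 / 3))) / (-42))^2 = 54893281 / 1764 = 31118.64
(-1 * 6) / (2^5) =-3 / 16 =-0.19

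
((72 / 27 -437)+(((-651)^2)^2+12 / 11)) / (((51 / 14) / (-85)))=-414892833357520 / 99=-4190836700581.01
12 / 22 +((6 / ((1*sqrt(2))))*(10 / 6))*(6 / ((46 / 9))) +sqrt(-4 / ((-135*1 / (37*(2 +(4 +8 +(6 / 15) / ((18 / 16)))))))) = 6 / 11 +2*sqrt(71706) / 135 +135*sqrt(2) / 23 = 12.81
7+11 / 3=32 / 3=10.67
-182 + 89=-93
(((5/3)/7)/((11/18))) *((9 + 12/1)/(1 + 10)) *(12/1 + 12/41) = 45360/4961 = 9.14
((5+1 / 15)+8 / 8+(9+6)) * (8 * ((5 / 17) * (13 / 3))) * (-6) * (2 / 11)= -131456 / 561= -234.32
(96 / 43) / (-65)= -96 / 2795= -0.03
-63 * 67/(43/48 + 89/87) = -5875632/2671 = -2199.79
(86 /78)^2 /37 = 1849 /56277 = 0.03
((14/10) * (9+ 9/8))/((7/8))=81/5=16.20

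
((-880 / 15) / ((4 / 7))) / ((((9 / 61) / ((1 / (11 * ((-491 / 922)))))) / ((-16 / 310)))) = -12598208 / 2054835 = -6.13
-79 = -79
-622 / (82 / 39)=-12129 / 41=-295.83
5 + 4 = 9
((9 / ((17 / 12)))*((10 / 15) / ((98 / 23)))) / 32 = 207 / 6664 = 0.03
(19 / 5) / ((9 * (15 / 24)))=152 / 225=0.68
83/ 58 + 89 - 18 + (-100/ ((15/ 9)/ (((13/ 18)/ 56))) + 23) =230585/ 2436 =94.66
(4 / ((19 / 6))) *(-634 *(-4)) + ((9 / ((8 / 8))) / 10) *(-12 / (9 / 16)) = 302496 / 95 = 3184.17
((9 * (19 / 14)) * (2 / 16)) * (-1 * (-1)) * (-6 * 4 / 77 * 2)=-513 / 539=-0.95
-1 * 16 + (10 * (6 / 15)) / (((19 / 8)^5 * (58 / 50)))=-1145633136 / 71806871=-15.95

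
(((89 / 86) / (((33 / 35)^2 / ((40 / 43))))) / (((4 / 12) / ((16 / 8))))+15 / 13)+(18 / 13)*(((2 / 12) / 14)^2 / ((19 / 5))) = 497237831575 / 64987010088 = 7.65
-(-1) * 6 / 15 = 2 / 5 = 0.40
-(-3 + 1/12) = 35/12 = 2.92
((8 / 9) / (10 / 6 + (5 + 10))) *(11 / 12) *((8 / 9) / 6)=0.01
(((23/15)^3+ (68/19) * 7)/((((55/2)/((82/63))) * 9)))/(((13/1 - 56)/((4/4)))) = -301378372/85988739375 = -0.00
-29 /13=-2.23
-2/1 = -2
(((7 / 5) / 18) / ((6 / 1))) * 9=7 / 60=0.12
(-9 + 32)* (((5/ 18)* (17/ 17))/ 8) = 115/ 144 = 0.80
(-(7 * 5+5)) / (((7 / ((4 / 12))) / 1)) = -40 / 21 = -1.90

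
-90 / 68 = -45 / 34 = -1.32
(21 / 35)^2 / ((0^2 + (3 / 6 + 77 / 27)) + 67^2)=486 / 6064675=0.00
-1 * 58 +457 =399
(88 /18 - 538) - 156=-6202 /9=-689.11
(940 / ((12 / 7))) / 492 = 1645 / 1476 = 1.11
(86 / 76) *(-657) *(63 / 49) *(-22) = 2796849 / 133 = 21028.94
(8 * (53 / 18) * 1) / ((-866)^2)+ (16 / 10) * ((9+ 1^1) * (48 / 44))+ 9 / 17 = 5674739474 / 315543987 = 17.98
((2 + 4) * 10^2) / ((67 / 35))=313.43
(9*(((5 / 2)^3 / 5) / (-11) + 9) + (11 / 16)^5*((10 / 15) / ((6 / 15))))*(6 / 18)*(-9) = -2723227853 / 11534336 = -236.10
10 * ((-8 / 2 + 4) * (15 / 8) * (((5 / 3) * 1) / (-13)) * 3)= 0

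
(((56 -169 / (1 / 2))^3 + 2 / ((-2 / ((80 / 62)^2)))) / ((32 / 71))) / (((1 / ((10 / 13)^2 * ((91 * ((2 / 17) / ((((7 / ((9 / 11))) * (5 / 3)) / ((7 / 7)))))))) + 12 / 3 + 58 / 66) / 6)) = -3408370566992820 / 81397661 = -41873077.50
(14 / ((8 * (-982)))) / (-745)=7 / 2926360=0.00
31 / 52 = 0.60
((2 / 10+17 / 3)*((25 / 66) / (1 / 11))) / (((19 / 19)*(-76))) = -0.32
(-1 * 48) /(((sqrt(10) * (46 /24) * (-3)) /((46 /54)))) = 32 * sqrt(10) /45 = 2.25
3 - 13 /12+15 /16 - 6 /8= 101 /48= 2.10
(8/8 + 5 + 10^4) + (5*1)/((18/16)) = 90094/9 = 10010.44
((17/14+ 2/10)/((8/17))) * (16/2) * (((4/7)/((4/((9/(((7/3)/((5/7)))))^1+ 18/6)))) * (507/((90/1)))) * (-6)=-40104207/60025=-668.13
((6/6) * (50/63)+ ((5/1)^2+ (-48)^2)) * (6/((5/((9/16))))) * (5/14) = 440331/784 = 561.65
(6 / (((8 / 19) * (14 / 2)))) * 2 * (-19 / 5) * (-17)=18411 / 70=263.01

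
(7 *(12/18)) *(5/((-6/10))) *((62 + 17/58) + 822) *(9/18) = -8975575/522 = -17194.59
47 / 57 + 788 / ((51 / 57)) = 881.53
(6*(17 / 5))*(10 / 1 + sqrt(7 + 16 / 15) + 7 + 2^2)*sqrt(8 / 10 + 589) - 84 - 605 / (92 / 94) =-32299 / 46 + 1122*sqrt(983) / 25 + 2142*sqrt(14745) / 25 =11109.00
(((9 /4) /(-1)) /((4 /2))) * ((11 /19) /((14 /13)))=-1287 /2128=-0.60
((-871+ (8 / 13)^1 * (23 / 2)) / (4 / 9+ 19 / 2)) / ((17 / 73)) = -14757534 / 39559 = -373.05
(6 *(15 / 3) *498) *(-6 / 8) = -11205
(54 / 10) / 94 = 27 / 470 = 0.06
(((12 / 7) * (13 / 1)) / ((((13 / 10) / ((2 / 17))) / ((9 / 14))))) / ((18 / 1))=60 / 833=0.07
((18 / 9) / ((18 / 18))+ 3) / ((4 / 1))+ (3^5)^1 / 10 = 25.55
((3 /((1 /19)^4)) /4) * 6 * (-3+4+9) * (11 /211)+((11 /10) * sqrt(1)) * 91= 645300161 /2110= 305829.46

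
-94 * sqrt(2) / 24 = -47 * sqrt(2) / 12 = -5.54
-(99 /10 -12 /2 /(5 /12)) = 9 /2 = 4.50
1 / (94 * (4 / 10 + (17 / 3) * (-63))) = -5 / 167602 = -0.00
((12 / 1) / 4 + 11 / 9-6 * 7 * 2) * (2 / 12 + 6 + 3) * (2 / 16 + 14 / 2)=-375155 / 72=-5210.49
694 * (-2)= -1388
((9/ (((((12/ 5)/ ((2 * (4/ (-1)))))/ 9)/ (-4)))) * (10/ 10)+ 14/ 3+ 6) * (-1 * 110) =-359920/ 3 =-119973.33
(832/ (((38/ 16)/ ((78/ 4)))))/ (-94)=-64896/ 893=-72.67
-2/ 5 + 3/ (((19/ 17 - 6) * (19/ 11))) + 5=33466/ 7885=4.24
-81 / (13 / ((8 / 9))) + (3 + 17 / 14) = -241 / 182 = -1.32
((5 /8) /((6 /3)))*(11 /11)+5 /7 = 115 /112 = 1.03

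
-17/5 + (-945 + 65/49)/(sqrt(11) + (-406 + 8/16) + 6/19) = -2487688149/2323106905 + 13354112*sqrt(11)/2323106905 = -1.05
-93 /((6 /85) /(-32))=42160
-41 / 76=-0.54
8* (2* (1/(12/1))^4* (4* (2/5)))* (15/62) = 1/3348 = 0.00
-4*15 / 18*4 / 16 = -5 / 6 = -0.83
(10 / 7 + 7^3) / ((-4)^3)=-2411 / 448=-5.38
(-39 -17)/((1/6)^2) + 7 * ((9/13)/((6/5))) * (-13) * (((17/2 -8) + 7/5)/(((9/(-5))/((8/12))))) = -35623/18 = -1979.06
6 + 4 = 10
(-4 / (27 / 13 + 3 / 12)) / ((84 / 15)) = -260 / 847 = -0.31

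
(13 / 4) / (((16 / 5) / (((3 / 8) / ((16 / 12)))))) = 585 / 2048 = 0.29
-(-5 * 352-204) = 1964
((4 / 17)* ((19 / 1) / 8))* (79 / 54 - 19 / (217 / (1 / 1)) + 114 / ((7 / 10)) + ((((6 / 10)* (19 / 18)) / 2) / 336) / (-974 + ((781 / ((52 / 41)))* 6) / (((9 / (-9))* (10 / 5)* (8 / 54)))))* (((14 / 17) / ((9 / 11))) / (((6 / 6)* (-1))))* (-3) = 362810621401921 / 1309168456740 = 277.13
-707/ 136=-5.20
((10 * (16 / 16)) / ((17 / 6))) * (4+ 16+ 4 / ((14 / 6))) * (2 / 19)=8.07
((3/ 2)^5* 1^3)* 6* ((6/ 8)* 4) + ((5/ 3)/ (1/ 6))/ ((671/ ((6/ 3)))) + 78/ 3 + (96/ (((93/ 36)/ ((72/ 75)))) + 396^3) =516691301876403/ 8320400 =62099334.39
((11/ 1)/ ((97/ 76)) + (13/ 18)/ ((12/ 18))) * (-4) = -11293/ 291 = -38.81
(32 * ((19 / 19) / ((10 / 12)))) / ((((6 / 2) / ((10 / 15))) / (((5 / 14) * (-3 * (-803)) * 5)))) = 256960 / 7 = 36708.57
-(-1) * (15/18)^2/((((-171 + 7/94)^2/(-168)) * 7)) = -441800/774445467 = -0.00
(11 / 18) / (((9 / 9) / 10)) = 55 / 9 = 6.11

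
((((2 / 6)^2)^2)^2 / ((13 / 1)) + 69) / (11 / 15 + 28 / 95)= 559095710 / 8330283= 67.12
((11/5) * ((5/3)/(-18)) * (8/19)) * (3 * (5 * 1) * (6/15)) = -88/171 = -0.51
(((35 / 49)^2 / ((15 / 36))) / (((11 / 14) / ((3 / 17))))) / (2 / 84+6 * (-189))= -2160 / 8906249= -0.00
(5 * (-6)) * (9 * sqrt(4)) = -540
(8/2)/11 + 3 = 37/11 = 3.36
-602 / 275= -2.19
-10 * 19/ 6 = -95/ 3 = -31.67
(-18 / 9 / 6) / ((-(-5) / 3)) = -1 / 5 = -0.20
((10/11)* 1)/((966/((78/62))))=65/54901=0.00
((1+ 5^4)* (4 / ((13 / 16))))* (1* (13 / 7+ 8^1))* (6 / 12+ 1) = 4146624 / 91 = 45567.30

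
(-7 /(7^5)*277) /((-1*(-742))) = -277 /1781542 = -0.00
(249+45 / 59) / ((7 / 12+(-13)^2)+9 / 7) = 1237824 / 846827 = 1.46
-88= -88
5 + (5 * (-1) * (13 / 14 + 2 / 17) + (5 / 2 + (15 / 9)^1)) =1405 / 357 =3.94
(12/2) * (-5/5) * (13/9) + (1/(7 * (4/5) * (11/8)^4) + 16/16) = -2341841/307461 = -7.62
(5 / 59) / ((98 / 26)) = 65 / 2891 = 0.02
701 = 701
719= 719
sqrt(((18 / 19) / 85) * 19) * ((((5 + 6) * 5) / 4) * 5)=165 * sqrt(170) / 68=31.64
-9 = -9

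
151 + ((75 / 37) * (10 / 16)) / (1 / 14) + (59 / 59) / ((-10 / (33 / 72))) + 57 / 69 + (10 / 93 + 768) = 937.62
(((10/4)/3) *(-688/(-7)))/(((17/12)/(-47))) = -323360/119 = -2717.31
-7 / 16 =-0.44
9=9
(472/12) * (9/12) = 59/2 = 29.50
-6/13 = -0.46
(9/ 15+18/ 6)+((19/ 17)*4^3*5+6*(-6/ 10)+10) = 6250/ 17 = 367.65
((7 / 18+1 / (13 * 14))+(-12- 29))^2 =1105961536 / 670761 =1648.82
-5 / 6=-0.83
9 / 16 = 0.56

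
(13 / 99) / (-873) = -13 / 86427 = -0.00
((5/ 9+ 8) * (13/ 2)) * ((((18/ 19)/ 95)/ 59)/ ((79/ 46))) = 0.01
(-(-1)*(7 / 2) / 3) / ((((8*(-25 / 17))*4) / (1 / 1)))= -119 / 4800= -0.02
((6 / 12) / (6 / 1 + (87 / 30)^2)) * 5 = 250 / 1441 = 0.17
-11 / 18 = -0.61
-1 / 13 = -0.08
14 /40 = 7 /20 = 0.35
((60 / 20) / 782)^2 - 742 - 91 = -509399483 / 611524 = -833.00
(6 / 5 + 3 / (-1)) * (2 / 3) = -6 / 5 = -1.20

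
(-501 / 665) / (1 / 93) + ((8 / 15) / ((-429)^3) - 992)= -1062.06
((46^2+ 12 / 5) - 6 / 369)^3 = 2211257149273822616 / 232608375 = 9506352250.96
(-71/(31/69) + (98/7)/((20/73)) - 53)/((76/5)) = -49579/4712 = -10.52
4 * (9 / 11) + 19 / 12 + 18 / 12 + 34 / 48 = 1865 / 264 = 7.06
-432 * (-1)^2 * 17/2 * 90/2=-165240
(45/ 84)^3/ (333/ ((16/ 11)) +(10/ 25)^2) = 0.00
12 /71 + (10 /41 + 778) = 2265960 /2911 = 778.41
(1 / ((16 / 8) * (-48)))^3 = -1 / 884736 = -0.00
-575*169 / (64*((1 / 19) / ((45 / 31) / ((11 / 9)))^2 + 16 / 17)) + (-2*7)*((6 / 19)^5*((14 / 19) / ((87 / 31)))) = -1551.75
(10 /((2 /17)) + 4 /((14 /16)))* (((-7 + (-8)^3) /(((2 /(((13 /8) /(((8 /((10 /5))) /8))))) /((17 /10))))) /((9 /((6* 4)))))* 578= -6927934299 /35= -197940979.97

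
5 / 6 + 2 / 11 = 67 / 66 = 1.02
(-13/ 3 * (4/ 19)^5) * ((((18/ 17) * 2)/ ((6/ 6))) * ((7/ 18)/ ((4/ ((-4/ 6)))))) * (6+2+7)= 465920/ 126281049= 0.00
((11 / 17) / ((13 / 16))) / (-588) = -44 / 32487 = -0.00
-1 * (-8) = 8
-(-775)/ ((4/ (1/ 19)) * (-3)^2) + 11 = 8299/ 684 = 12.13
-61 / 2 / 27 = -61 / 54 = -1.13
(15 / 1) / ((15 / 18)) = 18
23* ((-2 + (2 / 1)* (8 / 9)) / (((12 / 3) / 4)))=-46 / 9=-5.11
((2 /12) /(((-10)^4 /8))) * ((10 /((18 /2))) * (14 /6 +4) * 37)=703 /20250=0.03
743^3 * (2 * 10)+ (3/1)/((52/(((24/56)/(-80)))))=238884409836791/29120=8203448140.00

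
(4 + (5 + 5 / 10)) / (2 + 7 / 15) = 285 / 74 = 3.85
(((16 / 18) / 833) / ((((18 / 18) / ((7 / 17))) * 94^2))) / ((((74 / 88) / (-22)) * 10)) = -968 / 7440563655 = -0.00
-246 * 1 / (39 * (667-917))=41 / 1625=0.03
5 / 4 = 1.25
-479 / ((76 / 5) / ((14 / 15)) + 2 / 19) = -63707 / 2180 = -29.22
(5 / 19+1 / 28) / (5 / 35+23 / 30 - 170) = -2385 / 1349342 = -0.00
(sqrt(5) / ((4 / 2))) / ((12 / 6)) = sqrt(5) / 4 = 0.56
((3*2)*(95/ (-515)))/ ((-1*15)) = 38/ 515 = 0.07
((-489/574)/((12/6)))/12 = -163/4592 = -0.04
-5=-5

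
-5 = -5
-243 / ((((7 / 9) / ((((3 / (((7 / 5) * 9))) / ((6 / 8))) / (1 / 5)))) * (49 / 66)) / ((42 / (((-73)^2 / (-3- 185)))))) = 1809086400 / 1827847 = 989.74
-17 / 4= -4.25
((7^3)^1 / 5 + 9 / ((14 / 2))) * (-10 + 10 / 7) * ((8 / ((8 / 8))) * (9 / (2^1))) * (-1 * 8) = 8453376 / 49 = 172517.88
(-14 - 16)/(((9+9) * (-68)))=5/204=0.02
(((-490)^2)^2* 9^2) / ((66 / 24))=18677955240000 / 11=1697995930909.09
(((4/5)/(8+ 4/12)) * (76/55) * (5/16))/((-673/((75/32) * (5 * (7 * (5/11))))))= -5985/2605856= -0.00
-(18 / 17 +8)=-154 / 17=-9.06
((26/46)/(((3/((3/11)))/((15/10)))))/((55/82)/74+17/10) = 591630/13118809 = 0.05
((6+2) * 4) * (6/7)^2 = 1152/49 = 23.51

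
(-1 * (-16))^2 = 256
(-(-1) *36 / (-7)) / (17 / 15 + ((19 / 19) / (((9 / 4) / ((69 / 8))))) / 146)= -52560 / 11851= -4.44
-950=-950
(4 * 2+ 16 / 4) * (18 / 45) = 24 / 5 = 4.80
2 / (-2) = -1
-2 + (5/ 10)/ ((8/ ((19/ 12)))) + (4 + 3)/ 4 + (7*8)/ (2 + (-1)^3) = 10723/ 192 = 55.85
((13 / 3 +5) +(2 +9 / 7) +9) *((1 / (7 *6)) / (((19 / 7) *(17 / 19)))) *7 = 227 / 153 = 1.48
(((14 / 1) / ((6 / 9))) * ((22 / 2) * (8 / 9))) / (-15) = -616 / 45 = -13.69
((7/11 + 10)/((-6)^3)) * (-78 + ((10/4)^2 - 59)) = 6799/1056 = 6.44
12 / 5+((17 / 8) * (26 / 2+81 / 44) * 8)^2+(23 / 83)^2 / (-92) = 4244893153033 / 66685520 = 63655.40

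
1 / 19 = 0.05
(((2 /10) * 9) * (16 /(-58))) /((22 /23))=-828 /1595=-0.52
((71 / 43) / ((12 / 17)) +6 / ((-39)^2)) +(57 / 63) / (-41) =58089557 / 25027548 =2.32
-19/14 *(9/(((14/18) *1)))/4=-1539/392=-3.93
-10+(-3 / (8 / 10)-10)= -95 / 4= -23.75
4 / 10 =2 / 5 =0.40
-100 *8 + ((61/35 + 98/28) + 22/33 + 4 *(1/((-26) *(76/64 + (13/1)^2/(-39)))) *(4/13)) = -4255442281/5358990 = -794.08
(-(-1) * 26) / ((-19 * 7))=-26 / 133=-0.20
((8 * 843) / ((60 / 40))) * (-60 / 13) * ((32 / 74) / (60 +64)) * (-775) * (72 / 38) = 971136000 / 9139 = 106262.83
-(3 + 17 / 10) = -4.70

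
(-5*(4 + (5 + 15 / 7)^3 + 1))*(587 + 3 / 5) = -372288670 / 343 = -1085389.71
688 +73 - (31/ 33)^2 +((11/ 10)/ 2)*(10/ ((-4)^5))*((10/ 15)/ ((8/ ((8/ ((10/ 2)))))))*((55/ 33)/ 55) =760.12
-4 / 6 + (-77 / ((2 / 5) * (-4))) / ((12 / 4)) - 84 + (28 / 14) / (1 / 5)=-469 / 8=-58.62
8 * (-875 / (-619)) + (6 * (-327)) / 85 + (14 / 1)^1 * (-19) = -14615068 / 52615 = -277.77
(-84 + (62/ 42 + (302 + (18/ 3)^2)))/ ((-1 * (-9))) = 5365/ 189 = 28.39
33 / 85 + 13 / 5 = 254 / 85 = 2.99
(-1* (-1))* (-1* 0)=0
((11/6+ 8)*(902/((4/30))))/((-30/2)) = -26609/6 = -4434.83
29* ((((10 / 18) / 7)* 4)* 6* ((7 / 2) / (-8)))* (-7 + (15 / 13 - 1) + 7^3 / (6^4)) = 16078325 / 101088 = 159.05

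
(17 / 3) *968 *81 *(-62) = -27547344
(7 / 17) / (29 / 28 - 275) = -196 / 130407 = -0.00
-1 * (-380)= 380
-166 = -166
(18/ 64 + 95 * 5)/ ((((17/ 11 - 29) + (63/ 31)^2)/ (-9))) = 1446969051/ 7890016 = 183.39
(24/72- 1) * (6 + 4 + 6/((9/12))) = -12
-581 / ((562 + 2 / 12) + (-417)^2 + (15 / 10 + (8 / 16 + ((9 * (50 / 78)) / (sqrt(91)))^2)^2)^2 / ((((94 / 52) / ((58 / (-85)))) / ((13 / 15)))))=-15365567147758988533100 / 4613624230763589797869983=-0.00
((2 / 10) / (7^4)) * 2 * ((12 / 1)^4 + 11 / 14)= 3.45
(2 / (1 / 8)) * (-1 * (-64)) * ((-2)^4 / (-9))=-16384 / 9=-1820.44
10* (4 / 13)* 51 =2040 / 13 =156.92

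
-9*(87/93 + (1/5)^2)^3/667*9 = -0.11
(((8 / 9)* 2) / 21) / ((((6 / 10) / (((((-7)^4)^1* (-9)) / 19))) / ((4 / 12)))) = -27440 / 513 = -53.49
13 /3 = 4.33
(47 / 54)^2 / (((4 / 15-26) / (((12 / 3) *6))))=-11045 / 15633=-0.71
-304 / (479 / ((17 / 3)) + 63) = -2.06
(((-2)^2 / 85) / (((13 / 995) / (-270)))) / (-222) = 35820 / 8177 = 4.38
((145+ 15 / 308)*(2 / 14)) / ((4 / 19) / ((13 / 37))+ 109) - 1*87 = -86.81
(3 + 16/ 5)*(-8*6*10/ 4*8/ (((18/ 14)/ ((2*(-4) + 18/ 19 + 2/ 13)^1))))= 31936.78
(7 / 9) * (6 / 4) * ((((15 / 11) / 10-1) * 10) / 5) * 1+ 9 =461 / 66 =6.98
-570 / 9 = -190 / 3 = -63.33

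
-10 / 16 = -5 / 8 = -0.62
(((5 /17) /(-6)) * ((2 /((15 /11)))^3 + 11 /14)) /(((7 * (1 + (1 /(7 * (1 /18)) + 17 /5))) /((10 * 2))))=-186197 /2351916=-0.08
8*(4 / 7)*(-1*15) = -480 / 7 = -68.57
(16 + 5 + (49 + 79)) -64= 85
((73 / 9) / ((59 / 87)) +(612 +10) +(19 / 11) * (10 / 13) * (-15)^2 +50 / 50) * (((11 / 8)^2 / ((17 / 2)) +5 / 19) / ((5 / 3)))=59320148223 / 218012080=272.10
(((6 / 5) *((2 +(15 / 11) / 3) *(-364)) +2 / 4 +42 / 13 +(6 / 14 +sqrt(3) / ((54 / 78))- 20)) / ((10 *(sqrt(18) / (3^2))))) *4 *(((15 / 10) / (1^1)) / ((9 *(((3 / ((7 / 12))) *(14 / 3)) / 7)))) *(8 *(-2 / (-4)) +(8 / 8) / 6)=sqrt(2) *(-98016669 +130130 *sqrt(3)) / 741312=-186.56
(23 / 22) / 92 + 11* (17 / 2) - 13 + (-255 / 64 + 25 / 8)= 56075 / 704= 79.65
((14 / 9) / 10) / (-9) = -7 / 405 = -0.02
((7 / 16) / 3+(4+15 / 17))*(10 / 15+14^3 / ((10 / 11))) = 92904229 / 6120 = 15180.43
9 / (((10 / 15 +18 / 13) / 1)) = 351 / 80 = 4.39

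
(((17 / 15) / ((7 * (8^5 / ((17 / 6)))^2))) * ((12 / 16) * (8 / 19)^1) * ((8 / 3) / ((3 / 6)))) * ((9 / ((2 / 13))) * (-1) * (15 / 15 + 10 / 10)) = -63869 / 267764367360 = -0.00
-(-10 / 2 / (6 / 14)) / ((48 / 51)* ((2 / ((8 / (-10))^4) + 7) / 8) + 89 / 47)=3.54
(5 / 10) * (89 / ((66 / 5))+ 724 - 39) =45655 / 132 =345.87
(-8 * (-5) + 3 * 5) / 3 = 55 / 3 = 18.33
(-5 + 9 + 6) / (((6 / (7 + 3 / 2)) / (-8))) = -340 / 3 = -113.33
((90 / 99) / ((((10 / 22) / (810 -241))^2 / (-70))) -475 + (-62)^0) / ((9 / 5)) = -498594310 / 9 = -55399367.78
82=82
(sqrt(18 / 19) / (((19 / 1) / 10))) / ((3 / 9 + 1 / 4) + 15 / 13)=4680 * sqrt(38) / 97831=0.29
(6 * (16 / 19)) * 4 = 384 / 19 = 20.21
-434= -434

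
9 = 9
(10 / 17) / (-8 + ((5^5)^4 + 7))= 5 / 810623168945304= 0.00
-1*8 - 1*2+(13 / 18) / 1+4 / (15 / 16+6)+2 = -6.70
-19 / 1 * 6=-114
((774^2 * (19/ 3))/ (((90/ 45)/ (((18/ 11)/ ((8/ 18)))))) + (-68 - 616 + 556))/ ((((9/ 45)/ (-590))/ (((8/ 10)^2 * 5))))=-725276040160/ 11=-65934185469.09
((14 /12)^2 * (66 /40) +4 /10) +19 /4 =355 /48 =7.40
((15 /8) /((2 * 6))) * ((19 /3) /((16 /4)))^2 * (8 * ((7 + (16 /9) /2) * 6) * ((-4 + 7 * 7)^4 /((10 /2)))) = 3892708125 /32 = 121647128.91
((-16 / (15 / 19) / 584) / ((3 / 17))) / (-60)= 0.00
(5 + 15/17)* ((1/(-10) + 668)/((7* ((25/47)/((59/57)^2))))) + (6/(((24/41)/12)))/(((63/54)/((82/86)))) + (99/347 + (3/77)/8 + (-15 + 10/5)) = 1218.33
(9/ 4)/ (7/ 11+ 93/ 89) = 8811/ 6584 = 1.34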